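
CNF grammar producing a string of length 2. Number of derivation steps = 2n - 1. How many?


Chomsky Normal Form derivation:
String length n = 2
Each step either:
  - Splits a nonterminal into two (n-1 such steps)
  - Converts a nonterminal to terminal (n such steps)
Total = (n-1) + n = 2n - 1
= 2(2) - 1
= 4 - 1
= 3

3


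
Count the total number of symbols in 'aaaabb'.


String: 'aaaabb'
Counting characters:
  'a' appears 4 time(s)
  'b' appears 2 time(s)
Total length = 4 + 2 = 6

6


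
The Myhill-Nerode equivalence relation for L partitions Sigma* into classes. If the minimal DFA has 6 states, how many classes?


Myhill-Nerode theorem:
Number of equivalence classes = number of states in minimal DFA
Minimal DFA states = 6
Therefore equivalence classes = 6

6


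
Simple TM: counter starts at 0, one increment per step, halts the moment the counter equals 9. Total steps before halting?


Counter starts at 0. Counting sequence:
  Step 1: counter = 1
  Step 2: counter = 2
  Step 3: counter = 3
  Step 4: counter = 4
  Step 5: counter = 5
  Step 6: counter = 6
  ...
  Step 9: counter = 9
Counter reached 9 -> halt
Total steps = 9

9


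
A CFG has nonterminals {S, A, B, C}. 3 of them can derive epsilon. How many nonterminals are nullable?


Nonterminals: {S, A, B, C}
A nonterminal is nullable if it can derive epsilon
Counting nullable nonterminals: 3
Total nullable = 3

3


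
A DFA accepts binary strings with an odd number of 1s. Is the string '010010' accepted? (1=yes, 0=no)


DFA has 2 states: q_even (start, accept=no) and q_odd
Processing string '010010' character by character:
  Position 0: read '0', 1-count=0 -> q_even (no change)
  Position 1: read '1', 1-count=1 -> q_odd
  Position 2: read '0', 1-count=1 -> q_odd (no change)
  Position 3: read '0', 1-count=1 -> q_odd (no change)
  Position 4: read '1', 1-count=2 -> q_even
  Position 5: read '0', 1-count=2 -> q_even (no change)
Final state: q_even, total 1s = 2 (even); the DFA requires an odd count -> reject

0


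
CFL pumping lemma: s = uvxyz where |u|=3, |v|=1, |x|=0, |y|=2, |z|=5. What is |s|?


|s| = |u| + |v| + |x| + |y| + |z|
= 3 + 1 + 0 + 2 + 5
= 4 + 0 + 7
= 4 + 7
= 11

11


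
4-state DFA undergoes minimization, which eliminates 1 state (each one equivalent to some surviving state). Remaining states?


Original DFA: 4 states
Redundant states removed: 1
Minimized states = original - removed
= 4 - 1
= 3

3


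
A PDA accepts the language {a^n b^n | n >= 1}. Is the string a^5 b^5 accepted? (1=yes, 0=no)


Language requires equal numbers of a's and b's
PDA pushes for each 'a', pops for each 'b'
Number of a's = 5
Number of b's = 5
5 == 5 -> Accept

1


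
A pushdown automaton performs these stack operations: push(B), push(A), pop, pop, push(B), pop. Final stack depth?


Tracing stack operations:
  push(B) -> stack = [B], depth=1
  push(A) -> stack = [B,A], depth=2
  pop -> removed A, stack = [B], depth=1
  pop -> removed B, stack = [], depth=0
  push(B) -> stack = [B], depth=1
  pop -> removed B, stack = [], depth=0
Final depth = 0

0


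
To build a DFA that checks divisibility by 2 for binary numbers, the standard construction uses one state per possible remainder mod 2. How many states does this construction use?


Divisibility by 2 is tracked via the remainder mod 2: 0, 1, ..., 1
The construction assigns one state to each remainder
Number of remainders = 2

2


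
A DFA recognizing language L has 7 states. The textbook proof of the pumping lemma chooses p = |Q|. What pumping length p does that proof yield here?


Pumping lemma for regular languages (standard proof):
Take p = |Q|, the number of DFA states.
Any string of length >= |Q| passes through |Q|+1 states while reading its first |Q| symbols,
so by pigeonhole some state repeats, giving the loop that can be pumped.
Here |Q| = 7
Therefore the proof uses p = 7

7


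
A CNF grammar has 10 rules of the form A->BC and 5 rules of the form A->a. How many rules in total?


CNF allows two rule forms:
  A -> BC (binary): 10 rules
  A -> a (terminal): 5 rules
Total = 10 + 5 = 15

15


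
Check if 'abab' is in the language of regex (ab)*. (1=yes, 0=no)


Pattern: (ab)*
String: 'abab'
Pattern requires: zero or more repetitions of 'ab'
Pairs: ['ab', 'ab']
All pairs are 'ab'? Yes
Result: 1

1


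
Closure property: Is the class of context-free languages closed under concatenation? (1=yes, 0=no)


CFL closure properties:
  Closed under: union, concatenation, Kleene star
  NOT closed under: intersection, complement
Operation 'concatenation' is in closed list -> Yes (closed)

1


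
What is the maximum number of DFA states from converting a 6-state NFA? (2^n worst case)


NFA has 6 states
Subset construction: each DFA state = subset of NFA states
Maximum subsets = 2^6
2^6 = 64

64


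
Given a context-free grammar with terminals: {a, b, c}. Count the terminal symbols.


Terminal symbols: a, b, c
Counting each: a (#1), b (#2), c (#3)
Total = 3

3


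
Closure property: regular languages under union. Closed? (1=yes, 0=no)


Regular languages are closed under:
- Union (DFA product construction)
- Intersection (DFA product construction)
- Complement (swap accept/reject states)
- Concatenation (NFA construction)
- Kleene star (NFA construction)
union is in this list
Therefore: closed

1


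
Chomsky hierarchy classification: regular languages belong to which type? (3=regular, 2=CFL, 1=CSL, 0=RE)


Chomsky hierarchy levels:
  Type 3: Regular (DFA/NFA/regex)
  Type 2: Context-free (PDA)
  Type 1: Context-sensitive
  Type 0: Recursively enumerable (TM)
'regular' corresponds to Type 3

3


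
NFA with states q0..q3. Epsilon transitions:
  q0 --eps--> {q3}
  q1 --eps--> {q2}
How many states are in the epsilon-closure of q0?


Starting from q0
Initialize closure = {q0}
Follow epsilon from q0 -> add q3
Final closure: {q0, q3}
Size = 2

2


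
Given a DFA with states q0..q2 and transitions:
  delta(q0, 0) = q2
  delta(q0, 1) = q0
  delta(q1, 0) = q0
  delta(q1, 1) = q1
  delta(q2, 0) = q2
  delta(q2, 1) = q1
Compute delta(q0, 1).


Looking up transition function:
delta(q0, 1) in the table
Row: q0, Column: 1
Result: q0

q0


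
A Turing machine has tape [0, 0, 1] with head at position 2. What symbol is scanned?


Tape: [0, 0, 1]
Positions: 0 1 2
Values:    0 0 1
Head at position 2
tape[2] = 1

1


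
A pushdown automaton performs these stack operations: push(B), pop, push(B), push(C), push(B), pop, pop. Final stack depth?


Tracing stack operations:
  push(B) -> stack = [B], depth=1
  pop -> removed B, stack = [], depth=0
  push(B) -> stack = [B], depth=1
  push(C) -> stack = [B,C], depth=2
  push(B) -> stack = [B,C,B], depth=3
  pop -> removed B, stack = [B,C], depth=2
  pop -> removed C, stack = [B], depth=1
Final depth = 1

1


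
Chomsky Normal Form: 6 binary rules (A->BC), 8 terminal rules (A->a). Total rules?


CNF allows two rule forms:
  A -> BC (binary): 6 rules
  A -> a (terminal): 8 rules
Total = 6 + 8 = 14

14


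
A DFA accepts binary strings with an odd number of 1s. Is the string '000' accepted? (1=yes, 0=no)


DFA has 2 states: q_even (start, accept=no) and q_odd
Processing string '000' character by character:
  Position 0: read '0', 1-count=0 -> q_even (no change)
  Position 1: read '0', 1-count=0 -> q_even (no change)
  Position 2: read '0', 1-count=0 -> q_even (no change)
Final state: q_even, total 1s = 0 (even); the DFA requires an odd count -> reject

0


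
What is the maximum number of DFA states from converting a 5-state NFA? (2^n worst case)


NFA has 5 states
Subset construction: each DFA state = subset of NFA states
Maximum subsets = 2^5
2^5 = 32

32


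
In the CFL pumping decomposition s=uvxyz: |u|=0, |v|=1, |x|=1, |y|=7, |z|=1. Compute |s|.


|s| = |u| + |v| + |x| + |y| + |z|
= 0 + 1 + 1 + 7 + 1
= 1 + 1 + 8
= 2 + 8
= 10

10


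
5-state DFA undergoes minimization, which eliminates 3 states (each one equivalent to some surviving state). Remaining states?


Original DFA: 5 states
Redundant states removed: 3
Minimized states = original - removed
= 5 - 3
= 2

2


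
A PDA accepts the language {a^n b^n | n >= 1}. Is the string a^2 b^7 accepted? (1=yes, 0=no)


Language requires equal numbers of a's and b's
PDA pushes for each 'a', pops for each 'b'
Number of a's = 2
Number of b's = 7
2 != 7 -> Reject

0


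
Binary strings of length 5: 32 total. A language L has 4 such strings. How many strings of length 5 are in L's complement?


Alphabet: {0,1}
String length: 5
Total strings of length 5 = 2^5 = 32
Strings in L = 4
Complement = total - |L|
= 32 - 4
= 28

28


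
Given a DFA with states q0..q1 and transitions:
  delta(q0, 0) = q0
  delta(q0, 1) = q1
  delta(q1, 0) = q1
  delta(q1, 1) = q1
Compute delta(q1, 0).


Looking up transition function:
delta(q1, 0) in the table
Row: q1, Column: 0
Result: q1

q1


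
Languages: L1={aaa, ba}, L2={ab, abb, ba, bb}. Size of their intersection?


L1 = {aaa, ba}
L2 = {ab, abb, ba, bb}
Checking each string in L1 against L2:
  'aaa': in L2? No
  'ba': in L2? Yes
Intersection = {ba}
|L1 ∩ L2| = 1

1


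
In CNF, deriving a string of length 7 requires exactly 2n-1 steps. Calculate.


Chomsky Normal Form derivation:
String length n = 7
Each step either:
  - Splits a nonterminal into two (n-1 such steps)
  - Converts a nonterminal to terminal (n such steps)
Total = (n-1) + n = 2n - 1
= 2(7) - 1
= 14 - 1
= 13

13


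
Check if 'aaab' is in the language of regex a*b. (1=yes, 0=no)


Pattern: a*b
String: 'aaab'
Pattern requires: zero or more 'a's followed by exactly one 'b'
Found 3 leading 'a's
Remaining: 'b'
Remaining is exactly 'b' -> match
Result: 1

1


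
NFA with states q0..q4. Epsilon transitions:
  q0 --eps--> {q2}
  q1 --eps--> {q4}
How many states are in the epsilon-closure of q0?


Starting from q0
Initialize closure = {q0}
Follow epsilon from q0 -> add q2
Final closure: {q0, q2}
Size = 2

2


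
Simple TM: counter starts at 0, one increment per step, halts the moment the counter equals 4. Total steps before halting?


Counter starts at 0. Counting sequence:
  Step 1: counter = 1
  Step 2: counter = 2
  Step 3: counter = 3
  Step 4: counter = 4
Counter reached 4 -> halt
Total steps = 4

4


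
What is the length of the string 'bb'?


String: 'bb'
Counting characters:
  'b' appears 2 time(s)
Total length = 0 + 2 = 2

2


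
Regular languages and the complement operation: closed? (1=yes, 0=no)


Regular languages are closed under all standard operations:
- Union: Yes (product construction)
- Intersection: Yes (product construction)
- Complement: Yes (swap accept/reject)
- Concatenation: Yes (NFA construction)
Operation: complement -> Closed

1


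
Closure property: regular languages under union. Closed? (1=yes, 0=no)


Regular languages are closed under:
- Union (DFA product construction)
- Intersection (DFA product construction)
- Complement (swap accept/reject states)
- Concatenation (NFA construction)
- Kleene star (NFA construction)
union is in this list
Therefore: closed

1


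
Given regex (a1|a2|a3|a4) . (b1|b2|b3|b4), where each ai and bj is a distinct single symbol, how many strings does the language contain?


First group: 4 alternatives
Second group: 4 alternatives
Concatenation: each choice from group 1 pairs with each from group 2
Total = 4 x 4 = 16

16


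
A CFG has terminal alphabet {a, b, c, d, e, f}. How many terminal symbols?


Terminal symbols: a, b, c, d, e, f
Counting each: a (#1), b (#2), c (#3), d (#4), e (#5), f (#6)
Total = 6

6


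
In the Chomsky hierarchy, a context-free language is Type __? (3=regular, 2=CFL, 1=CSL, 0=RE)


Chomsky hierarchy levels:
  Type 3: Regular (DFA/NFA/regex)
  Type 2: Context-free (PDA)
  Type 1: Context-sensitive
  Type 0: Recursively enumerable (TM)
'context-free' corresponds to Type 2

2


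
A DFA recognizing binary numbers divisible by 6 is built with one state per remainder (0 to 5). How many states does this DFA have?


Divisibility by 6 is tracked via the remainder mod 6: 0, 1, ..., 5
The construction assigns one state to each remainder
Number of remainders = 6

6


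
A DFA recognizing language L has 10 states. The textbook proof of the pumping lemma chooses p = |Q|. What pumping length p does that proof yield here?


Pumping lemma for regular languages (standard proof):
Take p = |Q|, the number of DFA states.
Any string of length >= |Q| passes through |Q|+1 states while reading its first |Q| symbols,
so by pigeonhole some state repeats, giving the loop that can be pumped.
Here |Q| = 10
Therefore the proof uses p = 10

10


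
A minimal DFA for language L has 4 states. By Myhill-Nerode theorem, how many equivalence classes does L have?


Myhill-Nerode theorem:
Number of equivalence classes = number of states in minimal DFA
Minimal DFA states = 4
Therefore equivalence classes = 4

4


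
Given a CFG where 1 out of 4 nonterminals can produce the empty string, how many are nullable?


Nonterminals: {S, A, B, C}
A nonterminal is nullable if it can derive epsilon
Counting nullable nonterminals: 1
Total nullable = 1

1


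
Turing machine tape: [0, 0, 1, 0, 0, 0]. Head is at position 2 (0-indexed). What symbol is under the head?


Tape: [0, 0, 1, 0, 0, 0]
Positions: 0 1 2 3 4 5
Values:    0 0 1 0 0 0
Head at position 2
tape[2] = 1

1


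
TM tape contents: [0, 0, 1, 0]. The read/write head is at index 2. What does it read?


Tape: [0, 0, 1, 0]
Positions: 0 1 2 3
Values:    0 0 1 0
Head at position 2
tape[2] = 1

1


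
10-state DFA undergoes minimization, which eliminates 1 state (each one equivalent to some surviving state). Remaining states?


Original DFA: 10 states
Redundant states removed: 1
Minimized states = original - removed
= 10 - 1
= 9

9


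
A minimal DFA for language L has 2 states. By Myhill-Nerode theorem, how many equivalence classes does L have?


Myhill-Nerode theorem:
Number of equivalence classes = number of states in minimal DFA
Minimal DFA states = 2
Therefore equivalence classes = 2

2


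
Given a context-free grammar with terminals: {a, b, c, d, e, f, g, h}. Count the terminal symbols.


Terminal symbols: a, b, c, d, e, f, g, h
Counting each: a (#1), b (#2), c (#3), d (#4), e (#5), f (#6), g (#7), h (#8)
Total = 8

8


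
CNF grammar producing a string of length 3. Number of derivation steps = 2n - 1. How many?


Chomsky Normal Form derivation:
String length n = 3
Each step either:
  - Splits a nonterminal into two (n-1 such steps)
  - Converts a nonterminal to terminal (n such steps)
Total = (n-1) + n = 2n - 1
= 2(3) - 1
= 6 - 1
= 5

5


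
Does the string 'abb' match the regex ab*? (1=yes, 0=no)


Pattern: ab*
String: 'abb'
Pattern requires: exactly one 'a' followed by zero or more 'b's
First char is 'a' -> OK
Rest 'bb': all b's? Yes
Result: 1

1


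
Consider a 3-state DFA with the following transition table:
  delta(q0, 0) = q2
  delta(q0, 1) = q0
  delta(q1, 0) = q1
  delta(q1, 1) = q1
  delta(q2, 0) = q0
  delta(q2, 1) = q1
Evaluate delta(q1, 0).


Looking up transition function:
delta(q1, 0) in the table
Row: q1, Column: 0
Result: q1

q1


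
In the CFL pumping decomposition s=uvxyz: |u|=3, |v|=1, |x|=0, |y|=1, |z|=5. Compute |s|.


|s| = |u| + |v| + |x| + |y| + |z|
= 3 + 1 + 0 + 1 + 5
= 4 + 0 + 6
= 4 + 6
= 10

10


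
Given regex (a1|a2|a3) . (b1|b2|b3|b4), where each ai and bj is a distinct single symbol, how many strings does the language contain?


First group: 3 alternatives
Second group: 4 alternatives
Concatenation: each choice from group 1 pairs with each from group 2
Total = 3 x 4 = 12

12


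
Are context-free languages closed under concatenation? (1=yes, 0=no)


CFL closure properties:
  Closed under: union, concatenation, Kleene star
  NOT closed under: intersection, complement
Operation 'concatenation' is in closed list -> Yes (closed)

1


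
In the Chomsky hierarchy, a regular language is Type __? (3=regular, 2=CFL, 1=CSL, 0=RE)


Chomsky hierarchy levels:
  Type 3: Regular (DFA/NFA/regex)
  Type 2: Context-free (PDA)
  Type 1: Context-sensitive
  Type 0: Recursively enumerable (TM)
'regular' corresponds to Type 3

3


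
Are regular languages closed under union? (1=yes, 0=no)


Regular languages are closed under:
- Union (DFA product construction)
- Intersection (DFA product construction)
- Complement (swap accept/reject states)
- Concatenation (NFA construction)
- Kleene star (NFA construction)
union is in this list
Therefore: closed

1


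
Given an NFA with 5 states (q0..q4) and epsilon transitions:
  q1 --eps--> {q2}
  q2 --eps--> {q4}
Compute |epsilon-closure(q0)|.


Starting from q0
Initialize closure = {q0}
q0 has no outgoing epsilon transitions -> nothing to add
Final closure: {q0}
Size = 1

1


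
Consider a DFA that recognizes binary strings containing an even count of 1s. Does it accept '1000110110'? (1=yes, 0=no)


DFA has 2 states: q_even (start, accept=yes) and q_odd
Processing string '1000110110' character by character:
  Position 0: read '1', 1-count=1 -> q_odd
  Position 1: read '0', 1-count=1 -> q_odd (no change)
  Position 2: read '0', 1-count=1 -> q_odd (no change)
  Position 3: read '0', 1-count=1 -> q_odd (no change)
  Position 4: read '1', 1-count=2 -> q_even
  Position 5: read '1', 1-count=3 -> q_odd
  Position 6: read '0', 1-count=3 -> q_odd (no change)
  Position 7: read '1', 1-count=4 -> q_even
  Position 8: read '1', 1-count=5 -> q_odd
  Position 9: read '0', 1-count=5 -> q_odd (no change)
Final state: q_odd, total 1s = 5 (odd); the DFA requires an even count -> reject

0


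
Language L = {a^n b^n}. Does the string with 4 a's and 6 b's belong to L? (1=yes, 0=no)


Language requires equal numbers of a's and b's
PDA pushes for each 'a', pops for each 'b'
Number of a's = 4
Number of b's = 6
4 != 6 -> Reject

0


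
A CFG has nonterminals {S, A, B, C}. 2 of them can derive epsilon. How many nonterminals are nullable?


Nonterminals: {S, A, B, C}
A nonterminal is nullable if it can derive epsilon
Counting nullable nonterminals: 2
Total nullable = 2

2


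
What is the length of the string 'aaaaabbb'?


String: 'aaaaabbb'
Counting characters:
  'a' appears 5 time(s)
  'b' appears 3 time(s)
Total length = 5 + 3 = 8

8


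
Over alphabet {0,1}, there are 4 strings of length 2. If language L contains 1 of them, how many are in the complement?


Alphabet: {0,1}
String length: 2
Total strings of length 2 = 2^2 = 4
Strings in L = 1
Complement = total - |L|
= 4 - 1
= 3

3


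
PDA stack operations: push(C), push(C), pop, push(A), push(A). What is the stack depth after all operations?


Tracing stack operations:
  push(C) -> stack = [C], depth=1
  push(C) -> stack = [C,C], depth=2
  pop -> removed C, stack = [C], depth=1
  push(A) -> stack = [C,A], depth=2
  push(A) -> stack = [C,A,A], depth=3
Final depth = 3

3


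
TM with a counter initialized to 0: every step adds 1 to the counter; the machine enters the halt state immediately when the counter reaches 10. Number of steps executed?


Counter starts at 0. Counting sequence:
  Step 1: counter = 1
  Step 2: counter = 2
  Step 3: counter = 3
  Step 4: counter = 4
  Step 5: counter = 5
  Step 6: counter = 6
  ...
  Step 10: counter = 10
Counter reached 10 -> halt
Total steps = 10

10


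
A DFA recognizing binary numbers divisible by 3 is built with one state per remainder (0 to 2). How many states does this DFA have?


Divisibility by 3 is tracked via the remainder mod 3: 0, 1, ..., 2
The construction assigns one state to each remainder
Number of remainders = 3

3


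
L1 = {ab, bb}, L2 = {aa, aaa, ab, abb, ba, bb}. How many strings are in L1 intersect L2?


L1 = {ab, bb}
L2 = {aa, aaa, ab, abb, ba, bb}
Checking each string in L1 against L2:
  'ab': in L2? Yes
  'bb': in L2? Yes
Intersection = {ab, bb}
|L1 ∩ L2| = 2

2


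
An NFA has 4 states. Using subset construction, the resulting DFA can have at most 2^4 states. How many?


NFA has 4 states
Subset construction: each DFA state = subset of NFA states
Maximum subsets = 2^4
2^4 = 16

16


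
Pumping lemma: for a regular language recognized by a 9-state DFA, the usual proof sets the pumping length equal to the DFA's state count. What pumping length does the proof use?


Pumping lemma for regular languages (standard proof):
Take p = |Q|, the number of DFA states.
Any string of length >= |Q| passes through |Q|+1 states while reading its first |Q| symbols,
so by pigeonhole some state repeats, giving the loop that can be pumped.
Here |Q| = 9
Therefore the proof uses p = 9

9


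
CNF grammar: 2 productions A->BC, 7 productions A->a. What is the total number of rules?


CNF allows two rule forms:
  A -> BC (binary): 2 rules
  A -> a (terminal): 7 rules
Total = 2 + 7 = 9

9


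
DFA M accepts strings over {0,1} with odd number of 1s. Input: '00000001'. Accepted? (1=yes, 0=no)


DFA has 2 states: q_even (start, accept=no) and q_odd
Processing string '00000001' character by character:
  Position 0: read '0', 1-count=0 -> q_even (no change)
  Position 1: read '0', 1-count=0 -> q_even (no change)
  Position 2: read '0', 1-count=0 -> q_even (no change)
  Position 3: read '0', 1-count=0 -> q_even (no change)
  Position 4: read '0', 1-count=0 -> q_even (no change)
  Position 5: read '0', 1-count=0 -> q_even (no change)
  Position 6: read '0', 1-count=0 -> q_even (no change)
  Position 7: read '1', 1-count=1 -> q_odd
Final state: q_odd, total 1s = 1 (odd); the DFA requires an odd count -> accept

1


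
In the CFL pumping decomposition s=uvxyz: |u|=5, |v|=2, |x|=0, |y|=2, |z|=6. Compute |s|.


|s| = |u| + |v| + |x| + |y| + |z|
= 5 + 2 + 0 + 2 + 6
= 7 + 0 + 8
= 7 + 8
= 15

15


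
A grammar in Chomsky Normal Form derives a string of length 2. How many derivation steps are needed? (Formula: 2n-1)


Chomsky Normal Form derivation:
String length n = 2
Each step either:
  - Splits a nonterminal into two (n-1 such steps)
  - Converts a nonterminal to terminal (n such steps)
Total = (n-1) + n = 2n - 1
= 2(2) - 1
= 4 - 1
= 3

3


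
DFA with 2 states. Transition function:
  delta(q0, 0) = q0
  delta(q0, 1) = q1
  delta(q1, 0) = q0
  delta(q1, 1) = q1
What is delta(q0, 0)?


Looking up transition function:
delta(q0, 0) in the table
Row: q0, Column: 0
Result: q0

q0


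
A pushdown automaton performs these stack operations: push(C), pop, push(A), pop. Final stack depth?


Tracing stack operations:
  push(C) -> stack = [C], depth=1
  pop -> removed C, stack = [], depth=0
  push(A) -> stack = [A], depth=1
  pop -> removed A, stack = [], depth=0
Final depth = 0

0


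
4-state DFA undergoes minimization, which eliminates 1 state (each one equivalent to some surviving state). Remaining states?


Original DFA: 4 states
Redundant states removed: 1
Minimized states = original - removed
= 4 - 1
= 3

3


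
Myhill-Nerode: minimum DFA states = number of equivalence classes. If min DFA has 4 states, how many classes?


Myhill-Nerode theorem:
Number of equivalence classes = number of states in minimal DFA
Minimal DFA states = 4
Therefore equivalence classes = 4

4


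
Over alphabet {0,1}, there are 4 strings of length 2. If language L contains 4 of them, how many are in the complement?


Alphabet: {0,1}
String length: 2
Total strings of length 2 = 2^2 = 4
Strings in L = 4
Complement = total - |L|
= 4 - 4
= 0

0


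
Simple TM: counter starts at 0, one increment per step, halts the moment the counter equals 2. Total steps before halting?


Counter starts at 0. Counting sequence:
  Step 1: counter = 1
  Step 2: counter = 2
Counter reached 2 -> halt
Total steps = 2

2


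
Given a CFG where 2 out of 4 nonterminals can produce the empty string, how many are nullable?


Nonterminals: {S, A, B, C}
A nonterminal is nullable if it can derive epsilon
Counting nullable nonterminals: 2
Total nullable = 2

2


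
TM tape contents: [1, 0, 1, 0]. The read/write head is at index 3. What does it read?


Tape: [1, 0, 1, 0]
Positions: 0 1 2 3
Values:    1 0 1 0
Head at position 3
tape[3] = 0

0


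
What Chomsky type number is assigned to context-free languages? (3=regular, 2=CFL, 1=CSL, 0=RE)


Chomsky hierarchy levels:
  Type 3: Regular (DFA/NFA/regex)
  Type 2: Context-free (PDA)
  Type 1: Context-sensitive
  Type 0: Recursively enumerable (TM)
'context-free' corresponds to Type 2

2


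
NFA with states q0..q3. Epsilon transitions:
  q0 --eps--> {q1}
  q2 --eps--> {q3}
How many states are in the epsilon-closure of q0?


Starting from q0
Initialize closure = {q0}
Follow epsilon from q0 -> add q1
Final closure: {q0, q1}
Size = 2

2


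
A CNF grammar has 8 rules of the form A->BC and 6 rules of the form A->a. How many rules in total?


CNF allows two rule forms:
  A -> BC (binary): 8 rules
  A -> a (terminal): 6 rules
Total = 8 + 6 = 14

14


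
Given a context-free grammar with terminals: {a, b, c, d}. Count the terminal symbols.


Terminal symbols: a, b, c, d
Counting each: a (#1), b (#2), c (#3), d (#4)
Total = 4

4


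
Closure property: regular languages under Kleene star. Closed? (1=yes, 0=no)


Regular languages are closed under:
- Union (DFA product construction)
- Intersection (DFA product construction)
- Complement (swap accept/reject states)
- Concatenation (NFA construction)
- Kleene star (NFA construction)
Kleene star is in this list
Therefore: closed

1


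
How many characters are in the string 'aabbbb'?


String: 'aabbbb'
Counting characters:
  'a' appears 2 time(s)
  'b' appears 4 time(s)
Total length = 2 + 4 = 6

6


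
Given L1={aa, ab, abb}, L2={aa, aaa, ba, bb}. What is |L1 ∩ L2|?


L1 = {aa, ab, abb}
L2 = {aa, aaa, ba, bb}
Checking each string in L1 against L2:
  'aa': in L2? Yes
  'ab': in L2? No
  'abb': in L2? No
Intersection = {aa}
|L1 ∩ L2| = 1

1


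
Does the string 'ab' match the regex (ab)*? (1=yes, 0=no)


Pattern: (ab)*
String: 'ab'
Pattern requires: zero or more repetitions of 'ab'
Pairs: ['ab']
All pairs are 'ab'? Yes
Result: 1

1


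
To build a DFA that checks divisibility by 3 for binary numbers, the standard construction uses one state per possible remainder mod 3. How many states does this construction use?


Divisibility by 3 is tracked via the remainder mod 3: 0, 1, ..., 2
The construction assigns one state to each remainder
Number of remainders = 3

3


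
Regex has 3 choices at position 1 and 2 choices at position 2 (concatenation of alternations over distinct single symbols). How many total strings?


First group: 3 alternatives
Second group: 2 alternatives
Concatenation: each choice from group 1 pairs with each from group 2
Total = 3 x 2 = 6

6


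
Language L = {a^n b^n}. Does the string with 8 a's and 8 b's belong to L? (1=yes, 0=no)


Language requires equal numbers of a's and b's
PDA pushes for each 'a', pops for each 'b'
Number of a's = 8
Number of b's = 8
8 == 8 -> Accept

1


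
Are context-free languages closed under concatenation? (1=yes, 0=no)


CFL closure properties:
  Closed under: union, concatenation, Kleene star
  NOT closed under: intersection, complement
Operation 'concatenation' is in closed list -> Yes (closed)

1


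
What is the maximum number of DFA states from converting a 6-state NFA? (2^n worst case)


NFA has 6 states
Subset construction: each DFA state = subset of NFA states
Maximum subsets = 2^6
2^6 = 64

64


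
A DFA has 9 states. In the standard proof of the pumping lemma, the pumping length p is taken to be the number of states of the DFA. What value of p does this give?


Pumping lemma for regular languages (standard proof):
Take p = |Q|, the number of DFA states.
Any string of length >= |Q| passes through |Q|+1 states while reading its first |Q| symbols,
so by pigeonhole some state repeats, giving the loop that can be pumped.
Here |Q| = 9
Therefore the proof uses p = 9

9


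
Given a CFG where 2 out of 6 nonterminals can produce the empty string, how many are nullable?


Nonterminals: {S, A, B, C, D, E}
A nonterminal is nullable if it can derive epsilon
Counting nullable nonterminals: 2
Total nullable = 2

2


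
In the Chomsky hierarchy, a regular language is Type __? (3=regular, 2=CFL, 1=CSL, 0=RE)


Chomsky hierarchy levels:
  Type 3: Regular (DFA/NFA/regex)
  Type 2: Context-free (PDA)
  Type 1: Context-sensitive
  Type 0: Recursively enumerable (TM)
'regular' corresponds to Type 3

3


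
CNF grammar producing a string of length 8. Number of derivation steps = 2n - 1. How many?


Chomsky Normal Form derivation:
String length n = 8
Each step either:
  - Splits a nonterminal into two (n-1 such steps)
  - Converts a nonterminal to terminal (n such steps)
Total = (n-1) + n = 2n - 1
= 2(8) - 1
= 16 - 1
= 15

15


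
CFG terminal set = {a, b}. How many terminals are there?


Terminal symbols: a, b
Counting each: a (#1), b (#2)
Total = 2

2


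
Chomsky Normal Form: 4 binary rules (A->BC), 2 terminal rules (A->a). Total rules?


CNF allows two rule forms:
  A -> BC (binary): 4 rules
  A -> a (terminal): 2 rules
Total = 4 + 2 = 6

6


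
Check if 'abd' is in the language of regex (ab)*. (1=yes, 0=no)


Pattern: (ab)*
String: 'abd'
Pattern requires: zero or more repetitions of 'ab'
Length 3 is odd -> cannot be (ab)* -> no match
Result: 0

0


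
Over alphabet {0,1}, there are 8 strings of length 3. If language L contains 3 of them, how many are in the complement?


Alphabet: {0,1}
String length: 3
Total strings of length 3 = 2^3 = 8
Strings in L = 3
Complement = total - |L|
= 8 - 3
= 5

5


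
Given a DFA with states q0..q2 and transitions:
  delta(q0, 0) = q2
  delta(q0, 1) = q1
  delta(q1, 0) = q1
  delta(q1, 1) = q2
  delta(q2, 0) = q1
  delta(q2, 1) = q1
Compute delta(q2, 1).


Looking up transition function:
delta(q2, 1) in the table
Row: q2, Column: 1
Result: q1

q1


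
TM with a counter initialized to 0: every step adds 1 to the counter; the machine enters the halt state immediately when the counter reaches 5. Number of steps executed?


Counter starts at 0. Counting sequence:
  Step 1: counter = 1
  Step 2: counter = 2
  Step 3: counter = 3
  Step 4: counter = 4
  Step 5: counter = 5
Counter reached 5 -> halt
Total steps = 5

5


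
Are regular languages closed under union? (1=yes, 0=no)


Regular languages are closed under all standard operations:
- Union: Yes (product construction)
- Intersection: Yes (product construction)
- Complement: Yes (swap accept/reject)
- Concatenation: Yes (NFA construction)
Operation: union -> Closed

1


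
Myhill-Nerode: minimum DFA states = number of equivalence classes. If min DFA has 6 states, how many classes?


Myhill-Nerode theorem:
Number of equivalence classes = number of states in minimal DFA
Minimal DFA states = 6
Therefore equivalence classes = 6

6


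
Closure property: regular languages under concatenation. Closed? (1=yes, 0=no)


Regular languages are closed under:
- Union (DFA product construction)
- Intersection (DFA product construction)
- Complement (swap accept/reject states)
- Concatenation (NFA construction)
- Kleene star (NFA construction)
concatenation is in this list
Therefore: closed

1


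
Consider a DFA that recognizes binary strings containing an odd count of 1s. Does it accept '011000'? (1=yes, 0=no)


DFA has 2 states: q_even (start, accept=no) and q_odd
Processing string '011000' character by character:
  Position 0: read '0', 1-count=0 -> q_even (no change)
  Position 1: read '1', 1-count=1 -> q_odd
  Position 2: read '1', 1-count=2 -> q_even
  Position 3: read '0', 1-count=2 -> q_even (no change)
  Position 4: read '0', 1-count=2 -> q_even (no change)
  Position 5: read '0', 1-count=2 -> q_even (no change)
Final state: q_even, total 1s = 2 (even); the DFA requires an odd count -> reject

0


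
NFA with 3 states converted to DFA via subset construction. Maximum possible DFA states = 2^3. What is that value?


NFA has 3 states
Subset construction: each DFA state = subset of NFA states
Maximum subsets = 2^3
2^3 = 8

8


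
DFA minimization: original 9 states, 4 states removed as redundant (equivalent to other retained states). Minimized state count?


Original DFA: 9 states
Redundant states removed: 4
Minimized states = original - removed
= 9 - 4
= 5

5


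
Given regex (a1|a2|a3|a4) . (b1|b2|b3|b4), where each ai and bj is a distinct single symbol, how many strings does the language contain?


First group: 4 alternatives
Second group: 4 alternatives
Concatenation: each choice from group 1 pairs with each from group 2
Total = 4 x 4 = 16

16


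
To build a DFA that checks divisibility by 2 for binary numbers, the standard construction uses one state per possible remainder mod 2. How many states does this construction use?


Divisibility by 2 is tracked via the remainder mod 2: 0, 1, ..., 1
The construction assigns one state to each remainder
Number of remainders = 2

2


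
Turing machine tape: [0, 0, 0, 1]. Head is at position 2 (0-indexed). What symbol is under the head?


Tape: [0, 0, 0, 1]
Positions: 0 1 2 3
Values:    0 0 0 1
Head at position 2
tape[2] = 0

0


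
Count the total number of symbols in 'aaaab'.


String: 'aaaab'
Counting characters:
  'a' appears 4 time(s)
  'b' appears 1 time(s)
Total length = 4 + 1 = 5

5


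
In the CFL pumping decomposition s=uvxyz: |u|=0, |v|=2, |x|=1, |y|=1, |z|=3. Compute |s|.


|s| = |u| + |v| + |x| + |y| + |z|
= 0 + 2 + 1 + 1 + 3
= 2 + 1 + 4
= 3 + 4
= 7

7


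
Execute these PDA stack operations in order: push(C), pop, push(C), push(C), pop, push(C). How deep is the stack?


Tracing stack operations:
  push(C) -> stack = [C], depth=1
  pop -> removed C, stack = [], depth=0
  push(C) -> stack = [C], depth=1
  push(C) -> stack = [C,C], depth=2
  pop -> removed C, stack = [C], depth=1
  push(C) -> stack = [C,C], depth=2
Final depth = 2

2


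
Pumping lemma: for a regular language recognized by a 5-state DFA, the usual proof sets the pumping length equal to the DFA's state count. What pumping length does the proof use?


Pumping lemma for regular languages (standard proof):
Take p = |Q|, the number of DFA states.
Any string of length >= |Q| passes through |Q|+1 states while reading its first |Q| symbols,
so by pigeonhole some state repeats, giving the loop that can be pumped.
Here |Q| = 5
Therefore the proof uses p = 5

5


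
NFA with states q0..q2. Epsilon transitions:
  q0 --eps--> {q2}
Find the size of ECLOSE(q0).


Starting from q0
Initialize closure = {q0}
Follow epsilon from q0 -> add q2
Final closure: {q0, q2}
Size = 2

2


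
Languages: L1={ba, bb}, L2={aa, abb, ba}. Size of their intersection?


L1 = {ba, bb}
L2 = {aa, abb, ba}
Checking each string in L1 against L2:
  'ba': in L2? Yes
  'bb': in L2? No
Intersection = {ba}
|L1 ∩ L2| = 1

1


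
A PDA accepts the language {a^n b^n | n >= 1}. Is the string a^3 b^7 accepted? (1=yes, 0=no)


Language requires equal numbers of a's and b's
PDA pushes for each 'a', pops for each 'b'
Number of a's = 3
Number of b's = 7
3 != 7 -> Reject

0


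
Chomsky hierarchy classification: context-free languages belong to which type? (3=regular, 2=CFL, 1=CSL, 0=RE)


Chomsky hierarchy levels:
  Type 3: Regular (DFA/NFA/regex)
  Type 2: Context-free (PDA)
  Type 1: Context-sensitive
  Type 0: Recursively enumerable (TM)
'context-free' corresponds to Type 2

2


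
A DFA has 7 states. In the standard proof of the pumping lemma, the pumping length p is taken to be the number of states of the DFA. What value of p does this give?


Pumping lemma for regular languages (standard proof):
Take p = |Q|, the number of DFA states.
Any string of length >= |Q| passes through |Q|+1 states while reading its first |Q| symbols,
so by pigeonhole some state repeats, giving the loop that can be pumped.
Here |Q| = 7
Therefore the proof uses p = 7

7


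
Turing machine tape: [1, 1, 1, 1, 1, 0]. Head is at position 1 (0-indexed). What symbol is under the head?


Tape: [1, 1, 1, 1, 1, 0]
Positions: 0 1 2 3 4 5
Values:    1 1 1 1 1 0
Head at position 1
tape[1] = 1

1


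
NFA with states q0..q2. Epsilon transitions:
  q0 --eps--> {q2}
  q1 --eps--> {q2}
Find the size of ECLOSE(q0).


Starting from q0
Initialize closure = {q0}
Follow epsilon from q0 -> add q2
Final closure: {q0, q2}
Size = 2

2


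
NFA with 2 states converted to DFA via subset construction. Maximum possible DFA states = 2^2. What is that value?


NFA has 2 states
Subset construction: each DFA state = subset of NFA states
Maximum subsets = 2^2
2^2 = 4

4


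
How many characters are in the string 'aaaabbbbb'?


String: 'aaaabbbbb'
Counting characters:
  'a' appears 4 time(s)
  'b' appears 5 time(s)
Total length = 4 + 5 = 9

9


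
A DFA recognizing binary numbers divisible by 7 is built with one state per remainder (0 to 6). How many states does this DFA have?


Divisibility by 7 is tracked via the remainder mod 7: 0, 1, ..., 6
The construction assigns one state to each remainder
Number of remainders = 7

7


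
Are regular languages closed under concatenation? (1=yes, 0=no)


Regular languages are closed under all standard operations:
- Union: Yes (product construction)
- Intersection: Yes (product construction)
- Complement: Yes (swap accept/reject)
- Concatenation: Yes (NFA construction)
Operation: concatenation -> Closed

1


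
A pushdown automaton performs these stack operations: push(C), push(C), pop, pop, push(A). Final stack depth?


Tracing stack operations:
  push(C) -> stack = [C], depth=1
  push(C) -> stack = [C,C], depth=2
  pop -> removed C, stack = [C], depth=1
  pop -> removed C, stack = [], depth=0
  push(A) -> stack = [A], depth=1
Final depth = 1

1


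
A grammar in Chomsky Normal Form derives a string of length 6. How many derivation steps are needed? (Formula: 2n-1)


Chomsky Normal Form derivation:
String length n = 6
Each step either:
  - Splits a nonterminal into two (n-1 such steps)
  - Converts a nonterminal to terminal (n such steps)
Total = (n-1) + n = 2n - 1
= 2(6) - 1
= 12 - 1
= 11

11


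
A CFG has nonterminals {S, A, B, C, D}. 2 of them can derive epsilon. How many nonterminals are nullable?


Nonterminals: {S, A, B, C, D}
A nonterminal is nullable if it can derive epsilon
Counting nullable nonterminals: 2
Total nullable = 2

2


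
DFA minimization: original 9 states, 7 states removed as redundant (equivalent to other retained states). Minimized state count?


Original DFA: 9 states
Redundant states removed: 7
Minimized states = original - removed
= 9 - 7
= 2

2


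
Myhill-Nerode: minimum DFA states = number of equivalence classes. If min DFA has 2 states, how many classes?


Myhill-Nerode theorem:
Number of equivalence classes = number of states in minimal DFA
Minimal DFA states = 2
Therefore equivalence classes = 2

2


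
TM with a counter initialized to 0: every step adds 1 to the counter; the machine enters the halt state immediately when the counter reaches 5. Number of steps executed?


Counter starts at 0. Counting sequence:
  Step 1: counter = 1
  Step 2: counter = 2
  Step 3: counter = 3
  Step 4: counter = 4
  Step 5: counter = 5
Counter reached 5 -> halt
Total steps = 5

5


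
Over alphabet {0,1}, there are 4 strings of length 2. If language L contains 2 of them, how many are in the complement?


Alphabet: {0,1}
String length: 2
Total strings of length 2 = 2^2 = 4
Strings in L = 2
Complement = total - |L|
= 4 - 2
= 2

2


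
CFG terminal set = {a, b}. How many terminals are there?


Terminal symbols: a, b
Counting each: a (#1), b (#2)
Total = 2

2


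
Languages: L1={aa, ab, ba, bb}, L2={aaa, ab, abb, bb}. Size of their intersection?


L1 = {aa, ab, ba, bb}
L2 = {aaa, ab, abb, bb}
Checking each string in L1 against L2:
  'aa': in L2? No
  'ab': in L2? Yes
  'ba': in L2? No
  'bb': in L2? Yes
Intersection = {ab, bb}
|L1 ∩ L2| = 2

2
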